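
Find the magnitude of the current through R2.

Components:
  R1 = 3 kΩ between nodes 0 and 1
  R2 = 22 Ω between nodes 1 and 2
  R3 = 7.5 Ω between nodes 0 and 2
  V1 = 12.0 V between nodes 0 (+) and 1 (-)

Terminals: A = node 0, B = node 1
Nodal analysis, taking node 1 as the 0 V reference.
Source V1 fixes V_0 = 12 V.
KCL at each unknown node (sum of currents leaving = 0; resistances in Ω):
  Node 2: (V_2 - 0)/22 + (V_2 - 12)/7.5 = 0
Collecting terms: 0.1788 × V_2 = 1.6  =>  V_2 = 8.949 V
I_R2 = (V_1 - V_2)/R2 = (0 - 8.949)/22 = -0.4068 A
|I_R2| = 0.4068 A

Final answer: |I_R2| = 0.4068 A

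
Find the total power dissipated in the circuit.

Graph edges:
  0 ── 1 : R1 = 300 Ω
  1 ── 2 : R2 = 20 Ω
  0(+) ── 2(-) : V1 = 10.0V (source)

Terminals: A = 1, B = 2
Nodal analysis, taking node 2 as the 0 V reference.
Source V1 fixes V_0 = 10 V.
KCL at each unknown node (sum of currents leaving = 0; resistances in Ω):
  Node 1: (V_1 - 10)/300 + (V_1 - 0)/20 = 0
Collecting terms: 0.05333 × V_1 = 0.03333  =>  V_1 = 0.625 V
Power in each resistor, P = (ΔV)²/R:
  P_R1 = (10 - 0.625)²/300 = 0.293 W
  P_R2 = (0.625 - 0)²/20 = 0.01953 W
P_total = P_R1 + P_R2 = 0.3125 W

Final answer: 0.3125 W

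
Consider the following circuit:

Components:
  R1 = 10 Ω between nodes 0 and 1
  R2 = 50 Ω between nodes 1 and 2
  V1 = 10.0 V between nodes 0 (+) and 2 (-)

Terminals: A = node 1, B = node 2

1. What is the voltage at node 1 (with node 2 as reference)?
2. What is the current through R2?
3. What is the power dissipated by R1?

Nodal analysis, taking node 2 as the 0 V reference.
Source V1 fixes V_0 = 10 V.
KCL at each unknown node (sum of currents leaving = 0; resistances in Ω):
  Node 1: (V_1 - 10)/10 + (V_1 - 0)/50 = 0
Collecting terms: 0.12 × V_1 = 1  =>  V_1 = 8.333 V
Part 1:
  Read off the nodal solution: V_1 = 8.333 V
Part 2:
  I_R2 = (V_1 - V_2)/R2 = (8.333 - 0)/50 = 0.1667 A
  Magnitude: I_R2 = 0.1667 A
Part 3:
  I_R1 = (V_0 - V_1)/R1 = (10 - 8.333)/10 = 0.1667 A
  P_R1 = I_R1² × R1 = (0.1667)² × 10 = 0.2778 W

Final answers:
1. V_1 = 8.333 V
2. I_R2 = 0.1667 A
3. P_R1 = 0.2778 W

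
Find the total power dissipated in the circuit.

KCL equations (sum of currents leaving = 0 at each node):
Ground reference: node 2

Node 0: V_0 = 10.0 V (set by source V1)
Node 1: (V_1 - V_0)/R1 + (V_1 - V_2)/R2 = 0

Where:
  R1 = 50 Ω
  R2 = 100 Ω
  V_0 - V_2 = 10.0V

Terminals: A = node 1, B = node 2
Nodal analysis, taking node 2 as the 0 V reference.
Source V1 fixes V_0 = 10 V.
KCL at each unknown node (sum of currents leaving = 0; resistances in Ω):
  Node 1: (V_1 - 10)/50 + (V_1 - 0)/100 = 0
Collecting terms: 0.03 × V_1 = 0.2  =>  V_1 = 6.667 V
Power in each resistor, P = (ΔV)²/R:
  P_R1 = (10 - 6.667)²/50 = 0.2222 W
  P_R2 = (6.667 - 0)²/100 = 0.4444 W
P_total = P_R1 + P_R2 = 0.6667 W

Final answer: 0.6667 W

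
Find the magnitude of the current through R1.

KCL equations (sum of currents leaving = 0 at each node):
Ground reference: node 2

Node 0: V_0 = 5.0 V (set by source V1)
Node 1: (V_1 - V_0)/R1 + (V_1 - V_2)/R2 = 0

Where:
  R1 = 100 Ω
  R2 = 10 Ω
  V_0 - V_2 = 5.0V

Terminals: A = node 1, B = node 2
Nodal analysis, taking node 2 as the 0 V reference.
Source V1 fixes V_0 = 5 V.
KCL at each unknown node (sum of currents leaving = 0; resistances in Ω):
  Node 1: (V_1 - 5)/100 + (V_1 - 0)/10 = 0
Collecting terms: 0.11 × V_1 = 0.05  =>  V_1 = 0.4545 V
I_R1 = (V_0 - V_1)/R1 = (5 - 0.4545)/100 = 0.04545 A
|I_R1| = 0.04545 A

Final answer: |I_R1| = 0.04545 A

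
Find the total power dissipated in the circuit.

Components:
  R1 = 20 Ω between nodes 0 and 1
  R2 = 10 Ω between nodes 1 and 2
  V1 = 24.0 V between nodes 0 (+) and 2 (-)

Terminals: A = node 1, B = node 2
Nodal analysis, taking node 2 as the 0 V reference.
Source V1 fixes V_0 = 24 V.
KCL at each unknown node (sum of currents leaving = 0; resistances in Ω):
  Node 1: (V_1 - 24)/20 + (V_1 - 0)/10 = 0
Collecting terms: 0.15 × V_1 = 1.2  =>  V_1 = 8 V
Power in each resistor, P = (ΔV)²/R:
  P_R1 = (24 - 8)²/20 = 12.8 W
  P_R2 = (8 - 0)²/10 = 6.4 W
P_total = P_R1 + P_R2 = 19.2 W

Final answer: 19.2 W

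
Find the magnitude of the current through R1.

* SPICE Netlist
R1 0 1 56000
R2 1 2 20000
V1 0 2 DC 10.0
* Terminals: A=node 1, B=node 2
Nodal analysis, taking node 2 as the 0 V reference.
Source V1 fixes V_0 = 10 V.
KCL at each unknown node (sum of currents leaving = 0; resistances in Ω):
  Node 1: (V_1 - 10)/56000 + (V_1 - 0)/20000 = 0
Collecting terms: 0.00006786 × V_1 = 0.0001786  =>  V_1 = 2.632 V
I_R1 = (V_0 - V_1)/R1 = (10 - 2.632)/56000 = 0.0001316 A
|I_R1| = 0.0001316 A

Final answer: |I_R1| = 0.0001316 A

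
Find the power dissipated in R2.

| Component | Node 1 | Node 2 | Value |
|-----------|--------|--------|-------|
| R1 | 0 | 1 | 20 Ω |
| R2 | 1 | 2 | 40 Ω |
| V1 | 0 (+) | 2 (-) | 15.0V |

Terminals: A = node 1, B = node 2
Nodal analysis, taking node 2 as the 0 V reference.
Source V1 fixes V_0 = 15 V.
KCL at each unknown node (sum of currents leaving = 0; resistances in Ω):
  Node 1: (V_1 - 15)/20 + (V_1 - 0)/40 = 0
Collecting terms: 0.075 × V_1 = 0.75  =>  V_1 = 10 V
I_R2 = (V_1 - V_2)/R2 = (10 - 0)/40 = 0.25 A
P_R2 = I_R2² × R2 = (0.25)² × 40 = 2.5 W

Final answer: 2.5 W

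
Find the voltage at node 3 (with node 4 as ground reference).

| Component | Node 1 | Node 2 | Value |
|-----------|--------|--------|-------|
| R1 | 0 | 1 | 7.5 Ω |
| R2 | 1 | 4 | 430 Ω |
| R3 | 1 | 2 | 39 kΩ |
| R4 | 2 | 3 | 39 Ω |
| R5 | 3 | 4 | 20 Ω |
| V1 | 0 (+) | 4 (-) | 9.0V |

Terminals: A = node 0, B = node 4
Nodal analysis, taking node 4 as the 0 V reference.
Source V1 fixes V_0 = 9 V.
KCL at each unknown node (sum of currents leaving = 0; resistances in Ω):
  Node 1: (V_1 - 9)/7.5 + (V_1 - 0)/430 + (V_1 - V_2)/39000 = 0
  Node 2: (V_2 - V_1)/39000 + (V_2 - V_3)/39 = 0
  Node 3: (V_3 - V_2)/39 + (V_3 - 0)/20 = 0
Collecting terms (coefficients in siemens):
  0.1357·V_1 - 0.00002564·V_2 = 1.2
  0.02567·V_2 - 0.00002564·V_1 - 0.02564·V_3 = 0
  0.07564·V_3 - 0.02564·V_2 = 0
Solving these 3 simultaneous equations (Gaussian elimination) gives:
  V_1 = 8.844 V, V_2 = 0.01336 V, V_3 = 0.004529 V
The requested potential is V_3 = 0.004529 V.

Final answer: V_3 = 0.004529 V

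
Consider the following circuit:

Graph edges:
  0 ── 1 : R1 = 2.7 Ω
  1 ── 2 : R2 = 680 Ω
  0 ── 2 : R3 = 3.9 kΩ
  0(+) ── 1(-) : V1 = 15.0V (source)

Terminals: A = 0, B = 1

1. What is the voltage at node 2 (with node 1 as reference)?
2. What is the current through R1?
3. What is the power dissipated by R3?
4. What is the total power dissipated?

Nodal analysis, taking node 1 as the 0 V reference.
Source V1 fixes V_0 = 15 V.
KCL at each unknown node (sum of currents leaving = 0; resistances in Ω):
  Node 2: (V_2 - 0)/680 + (V_2 - 15)/3900 = 0
Collecting terms: 0.001727 × V_2 = 0.003846  =>  V_2 = 2.227 V
Part 1:
  Read off the nodal solution: V_2 = 2.227 V
Part 2:
  I_R1 = (V_0 - V_1)/R1 = (15 - 0)/2.7 = 5.556 A
  Magnitude: I_R1 = 5.556 A
Part 3:
  I_R3 = (V_0 - V_2)/R3 = (15 - 2.227)/3900 = 0.003275 A
  P_R3 = I_R3² × R3 = (0.003275)² × 3900 = 0.04183 W
Part 4:
  Power in each resistor, P = (ΔV)²/R:
    P_R1 = (15 - 0)²/2.7 = 83.33 W
    P_R2 = (0 - 2.227)²/680 = 0.007294 W
    P_R3 = (15 - 2.227)²/3900 = 0.04183 W
  P_total = P_R1 + P_R2 + P_R3 = 83.38 W

Final answers:
1. V_2 = 2.227 V
2. I_R1 = 5.556 A
3. P_R3 = 0.04183 W
4. P_total = 83.38 W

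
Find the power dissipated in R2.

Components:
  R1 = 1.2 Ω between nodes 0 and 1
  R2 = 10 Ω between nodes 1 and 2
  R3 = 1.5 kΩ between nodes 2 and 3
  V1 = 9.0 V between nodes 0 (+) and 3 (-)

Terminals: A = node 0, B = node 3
Nodal analysis, taking node 3 as the 0 V reference.
Source V1 fixes V_0 = 9 V.
KCL at each unknown node (sum of currents leaving = 0; resistances in Ω):
  Node 1: (V_1 - 9)/1.2 + (V_1 - V_2)/10 = 0
  Node 2: (V_2 - V_1)/10 + (V_2 - 0)/1500 = 0
Collecting terms (coefficients in siemens):
  0.9333·V_1 - 0.1·V_2 = 7.5
  0.1007·V_2 - 0.1·V_1 = 0
Determinant D = (0.9333)(0.1007) - (-0.1)(-0.1) = 0.08396
V_1 = [(7.5)(0.1007) - (-0.1)(0)]/D = 8.993 V
V_2 = [(0.9333)(0) - (7.5)(-0.1)]/D = 8.933 V
I_R2 = (V_1 - V_2)/R2 = (8.993 - 8.933)/10 = 0.005956 A
P_R2 = I_R2² × R2 = (0.005956)² × 10 = 0.0003547 W

Final answer: 0.0003547 W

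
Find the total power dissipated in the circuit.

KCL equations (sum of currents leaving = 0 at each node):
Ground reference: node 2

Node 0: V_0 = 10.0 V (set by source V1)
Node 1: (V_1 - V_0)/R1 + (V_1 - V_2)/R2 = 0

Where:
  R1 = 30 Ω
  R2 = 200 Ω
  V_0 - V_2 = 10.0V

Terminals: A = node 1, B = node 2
Nodal analysis, taking node 2 as the 0 V reference.
Source V1 fixes V_0 = 10 V.
KCL at each unknown node (sum of currents leaving = 0; resistances in Ω):
  Node 1: (V_1 - 10)/30 + (V_1 - 0)/200 = 0
Collecting terms: 0.03833 × V_1 = 0.3333  =>  V_1 = 8.696 V
Power in each resistor, P = (ΔV)²/R:
  P_R1 = (10 - 8.696)²/30 = 0.05671 W
  P_R2 = (8.696 - 0)²/200 = 0.3781 W
P_total = P_R1 + P_R2 = 0.4348 W

Final answer: 0.4348 W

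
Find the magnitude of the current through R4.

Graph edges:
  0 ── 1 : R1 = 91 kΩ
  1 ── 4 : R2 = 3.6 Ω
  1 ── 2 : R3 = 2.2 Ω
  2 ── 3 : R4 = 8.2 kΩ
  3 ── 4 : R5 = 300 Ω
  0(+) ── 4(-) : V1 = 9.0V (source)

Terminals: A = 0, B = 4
Nodal analysis, taking node 4 as the 0 V reference.
Source V1 fixes V_0 = 9 V.
KCL at each unknown node (sum of currents leaving = 0; resistances in Ω):
  Node 1: (V_1 - 9)/91000 + (V_1 - 0)/3.6 + (V_1 - V_2)/2.2 = 0
  Node 2: (V_2 - V_1)/2.2 + (V_2 - V_3)/8200 = 0
  Node 3: (V_3 - V_2)/8200 + (V_3 - 0)/300 = 0
Collecting terms (coefficients in siemens):
  0.7323·V_1 - 0.4545·V_2 = 0.0000989
  0.4547·V_2 - 0.4545·V_1 - 0.000122·V_3 = 0
  0.003455·V_3 - 0.000122·V_2 = 0
Solving these 3 simultaneous equations (Gaussian elimination) gives:
  V_1 = 0.0003559 V, V_2 = 0.0003558 V, V_3 = 0.00001256 V
I_R4 = (V_2 - V_3)/R4 = (0.0003558 - 0.00001256)/8200 = 0.00000004186 A
|I_R4| = 0.00000004186 A

Final answer: |I_R4| = 4.186e-08 A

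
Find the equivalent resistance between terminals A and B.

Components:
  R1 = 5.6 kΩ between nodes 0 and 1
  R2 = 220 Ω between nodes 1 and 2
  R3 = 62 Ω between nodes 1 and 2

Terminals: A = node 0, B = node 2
Reduce the network between node 0 (A) and node 2 (B) by series/parallel combination:
  Rp1 = R2 ‖ R3 (parallel, both between nodes 1 and 2) = 1/(1/220 + 1/62) = 48.37 Ω
  Rs1 = R1 + Rp1 (series, joined only at node 1) = 5600 + 48.37 = 5648 Ω
R_eq = 5.648 kΩ

Final answer: 5.648 kΩ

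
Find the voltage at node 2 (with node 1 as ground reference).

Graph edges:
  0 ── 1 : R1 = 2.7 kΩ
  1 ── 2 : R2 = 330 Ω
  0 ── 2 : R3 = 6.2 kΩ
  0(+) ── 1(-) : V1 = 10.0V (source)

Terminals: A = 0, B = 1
Nodal analysis, taking node 1 as the 0 V reference.
Source V1 fixes V_0 = 10 V.
KCL at each unknown node (sum of currents leaving = 0; resistances in Ω):
  Node 2: (V_2 - 0)/330 + (V_2 - 10)/6200 = 0
Collecting terms: 0.003192 × V_2 = 0.001613  =>  V_2 = 0.5054 V
The requested potential is V_2 = 0.5054 V.

Final answer: V_2 = 0.5054 V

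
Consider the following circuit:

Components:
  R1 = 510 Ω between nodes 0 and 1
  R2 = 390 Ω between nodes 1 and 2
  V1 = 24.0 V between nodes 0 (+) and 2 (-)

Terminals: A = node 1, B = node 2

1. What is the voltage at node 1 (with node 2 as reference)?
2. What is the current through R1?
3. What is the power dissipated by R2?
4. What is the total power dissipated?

Nodal analysis, taking node 2 as the 0 V reference.
Source V1 fixes V_0 = 24 V.
KCL at each unknown node (sum of currents leaving = 0; resistances in Ω):
  Node 1: (V_1 - 24)/510 + (V_1 - 0)/390 = 0
Collecting terms: 0.004525 × V_1 = 0.04706  =>  V_1 = 10.4 V
Part 1:
  Read off the nodal solution: V_1 = 10.4 V
Part 2:
  I_R1 = (V_0 - V_1)/R1 = (24 - 10.4)/510 = 0.02667 A
  Magnitude: I_R1 = 0.02667 A
Part 3:
  I_R2 = (V_1 - V_2)/R2 = (10.4 - 0)/390 = 0.02667 A
  P_R2 = I_R2² × R2 = (0.02667)² × 390 = 0.2773 W
Part 4:
  Power in each resistor, P = (ΔV)²/R:
    P_R1 = (24 - 10.4)²/510 = 0.3627 W
    P_R2 = (10.4 - 0)²/390 = 0.2773 W
  P_total = P_R1 + P_R2 = 0.64 W

Final answers:
1. V_1 = 10.4 V
2. I_R1 = 0.02667 A
3. P_R2 = 0.2773 W
4. P_total = 0.64 W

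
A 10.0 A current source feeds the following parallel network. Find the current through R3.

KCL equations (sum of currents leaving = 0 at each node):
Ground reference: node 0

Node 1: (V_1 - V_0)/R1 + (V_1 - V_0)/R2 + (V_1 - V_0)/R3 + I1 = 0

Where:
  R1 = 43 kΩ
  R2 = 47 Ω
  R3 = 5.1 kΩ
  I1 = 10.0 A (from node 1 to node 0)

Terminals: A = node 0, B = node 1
All resistors sit directly between nodes 0 and 1, so they are in parallel and share one voltage V; the full source current 10 A splits among them.
1/R_par = 1/43000 + 1/47 + 1/5100 = 0.0215 S  =>  R_par = 46.52 Ω
V = I × R_par = 10 × 46.52 = 465.2 V
I_R3 = V/R3 = 465.2/5100 = 0.09122 A

Final answer: 0.09122 A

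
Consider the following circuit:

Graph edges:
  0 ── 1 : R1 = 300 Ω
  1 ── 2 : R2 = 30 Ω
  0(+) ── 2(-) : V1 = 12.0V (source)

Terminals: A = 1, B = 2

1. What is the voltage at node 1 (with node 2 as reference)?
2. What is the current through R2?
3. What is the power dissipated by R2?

Nodal analysis, taking node 2 as the 0 V reference.
Source V1 fixes V_0 = 12 V.
KCL at each unknown node (sum of currents leaving = 0; resistances in Ω):
  Node 1: (V_1 - 12)/300 + (V_1 - 0)/30 = 0
Collecting terms: 0.03667 × V_1 = 0.04  =>  V_1 = 1.091 V
Part 1:
  Read off the nodal solution: V_1 = 1.091 V
Part 2:
  I_R2 = (V_1 - V_2)/R2 = (1.091 - 0)/30 = 0.03636 A
  Magnitude: I_R2 = 0.03636 A
Part 3:
  I_R2 = (V_1 - V_2)/R2 = (1.091 - 0)/30 = 0.03636 A
  P_R2 = I_R2² × R2 = (0.03636)² × 30 = 0.03967 W

Final answers:
1. V_1 = 1.091 V
2. I_R2 = 0.03636 A
3. P_R2 = 0.03967 W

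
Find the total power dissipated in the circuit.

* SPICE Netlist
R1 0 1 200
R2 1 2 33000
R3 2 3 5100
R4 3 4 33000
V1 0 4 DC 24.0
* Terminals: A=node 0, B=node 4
Nodal analysis, taking node 4 as the 0 V reference.
Source V1 fixes V_0 = 24 V.
KCL at each unknown node (sum of currents leaving = 0; resistances in Ω):
  Node 1: (V_1 - 24)/200 + (V_1 - V_2)/33000 = 0
  Node 2: (V_2 - V_1)/33000 + (V_2 - V_3)/5100 = 0
  Node 3: (V_3 - V_2)/5100 + (V_3 - 0)/33000 = 0
Collecting terms (coefficients in siemens):
  0.00503·V_1 - 0.0000303·V_2 = 0.12
  0.0002264·V_2 - 0.0000303·V_1 - 0.0001961·V_3 = 0
  0.0002264·V_3 - 0.0001961·V_2 = 0
Solving these 3 simultaneous equations (Gaussian elimination) gives:
  V_1 = 23.93 V, V_2 = 12.82 V, V_3 = 11.11 V
Power in each resistor, P = (ΔV)²/R:
  P_R1 = (24 - 23.93)²/200 = 0.00002266 W
  P_R2 = (23.93 - 12.82)²/33000 = 0.003739 W
  P_R3 = (12.82 - 11.11)²/5100 = 0.0005778 W
  P_R4 = (11.11 - 0)²/33000 = 0.003739 W
P_total = P_R1 + P_R2 + P_R3 + P_R4 = 0.008079 W

Final answer: 0.008079 W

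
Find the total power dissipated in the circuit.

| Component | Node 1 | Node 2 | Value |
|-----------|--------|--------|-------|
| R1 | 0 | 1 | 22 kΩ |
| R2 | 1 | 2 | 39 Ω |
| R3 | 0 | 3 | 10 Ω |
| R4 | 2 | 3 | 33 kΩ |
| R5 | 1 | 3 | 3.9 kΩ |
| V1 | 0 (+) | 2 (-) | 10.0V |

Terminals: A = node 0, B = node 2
Nodal analysis, taking node 2 as the 0 V reference.
Source V1 fixes V_0 = 10 V.
KCL at each unknown node (sum of currents leaving = 0; resistances in Ω):
  Node 1: (V_1 - 10)/22000 + (V_1 - 0)/39 + (V_1 - V_3)/3900 = 0
  Node 3: (V_3 - 10)/10 + (V_3 - 0)/33000 + (V_3 - V_1)/3900 = 0
Collecting terms (coefficients in siemens):
  0.02594·V_1 - 0.0002564·V_3 = 0.0004545
  0.1003·V_3 - 0.0002564·V_1 = 1
Determinant D = (0.02594)(0.1003) - (-0.0002564)(-0.0002564) = 0.002602
V_1 = [(0.0004545)(0.1003) - (-0.0002564)(1)]/D = 0.1161 V
V_3 = [(0.02594)(1) - (0.0004545)(-0.0002564)]/D = 9.972 V
Power in each resistor, P = (ΔV)²/R:
  P_R1 = (10 - 0.1161)²/22000 = 0.004441 W
  P_R2 = (0.1161 - 0)²/39 = 0.0003455 W
  P_R3 = (10 - 9.972)²/10 = 0.00008005 W
  P_R4 = (0 - 9.972)²/33000 = 0.003013 W
  P_R5 = (0.1161 - 9.972)²/3900 = 0.02491 W
P_total = P_R1 + P_R2 + P_R3 + P_R4 + P_R5 = 0.03279 W

Final answer: 0.03279 W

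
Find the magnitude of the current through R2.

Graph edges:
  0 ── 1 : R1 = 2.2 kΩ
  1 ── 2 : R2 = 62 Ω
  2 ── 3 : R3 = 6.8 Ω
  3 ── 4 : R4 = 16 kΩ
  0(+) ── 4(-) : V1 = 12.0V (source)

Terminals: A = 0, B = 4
Nodal analysis, taking node 4 as the 0 V reference.
Source V1 fixes V_0 = 12 V.
KCL at each unknown node (sum of currents leaving = 0; resistances in Ω):
  Node 1: (V_1 - 12)/2200 + (V_1 - V_2)/62 = 0
  Node 2: (V_2 - V_1)/62 + (V_2 - V_3)/6.8 = 0
  Node 3: (V_3 - V_2)/6.8 + (V_3 - 0)/16000 = 0
Collecting terms (coefficients in siemens):
  0.01658·V_1 - 0.01613·V_2 = 0.005455
  0.1632·V_2 - 0.01613·V_1 - 0.1471·V_3 = 0
  0.1471·V_3 - 0.1471·V_2 = 0
Solving these 3 simultaneous equations (Gaussian elimination) gives:
  V_1 = 10.55 V, V_2 = 10.51 V, V_3 = 10.51 V
I_R2 = (V_1 - V_2)/R2 = (10.55 - 10.51)/62 = 0.0006569 A
|I_R2| = 0.0006569 A

Final answer: |I_R2| = 0.0006569 A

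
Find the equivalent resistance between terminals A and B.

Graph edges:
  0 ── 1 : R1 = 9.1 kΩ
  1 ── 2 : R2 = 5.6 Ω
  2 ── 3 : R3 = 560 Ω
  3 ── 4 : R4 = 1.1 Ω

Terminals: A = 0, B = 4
Reduce the network between node 0 (A) and node 4 (B) by series/parallel combination:
  Rs1 = R1 + R2 (series, joined only at node 1) = 9100 + 5.6 = 9106 Ω
  Rs2 = R3 + Rs1 (series, joined only at node 2) = 560 + 9106 = 9666 Ω
  Rs3 = R4 + Rs2 (series, joined only at node 3) = 1.1 + 9666 = 9667 Ω
R_eq = 9.667 kΩ

Final answer: 9.667 kΩ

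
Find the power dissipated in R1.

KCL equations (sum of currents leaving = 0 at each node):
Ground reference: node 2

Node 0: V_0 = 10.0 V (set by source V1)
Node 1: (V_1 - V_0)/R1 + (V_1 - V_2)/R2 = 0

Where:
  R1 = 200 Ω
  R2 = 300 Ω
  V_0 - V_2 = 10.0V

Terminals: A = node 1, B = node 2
Nodal analysis, taking node 2 as the 0 V reference.
Source V1 fixes V_0 = 10 V.
KCL at each unknown node (sum of currents leaving = 0; resistances in Ω):
  Node 1: (V_1 - 10)/200 + (V_1 - 0)/300 = 0
Collecting terms: 0.008333 × V_1 = 0.05  =>  V_1 = 6 V
I_R1 = (V_0 - V_1)/R1 = (10 - 6)/200 = 0.02 A
P_R1 = I_R1² × R1 = (0.02)² × 200 = 0.08 W

Final answer: 0.08 W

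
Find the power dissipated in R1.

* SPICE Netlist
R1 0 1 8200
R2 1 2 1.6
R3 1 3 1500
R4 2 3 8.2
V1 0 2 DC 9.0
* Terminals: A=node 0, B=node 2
Nodal analysis, taking node 2 as the 0 V reference.
Source V1 fixes V_0 = 9 V.
KCL at each unknown node (sum of currents leaving = 0; resistances in Ω):
  Node 1: (V_1 - 9)/8200 + (V_1 - 0)/1.6 + (V_1 - V_3)/1500 = 0
  Node 3: (V_3 - V_1)/1500 + (V_3 - 0)/8.2 = 0
Collecting terms (coefficients in siemens):
  0.6258·V_1 - 0.0006667·V_3 = 0.001098
  0.1226·V_3 - 0.0006667·V_1 = 0
Determinant D = (0.6258)(0.1226) - (-0.0006667)(-0.0006667) = 0.07673
V_1 = [(0.001098)(0.1226) - (-0.0006667)(0)]/D = 0.001754 V
V_3 = [(0.6258)(0) - (0.001098)(-0.0006667)]/D = 0.000009536 V
I_R1 = (V_0 - V_1)/R1 = (9 - 0.001754)/8200 = 0.001097 A
P_R1 = I_R1² × R1 = (0.001097)² × 8200 = 0.009874 W

Final answer: 0.009874 W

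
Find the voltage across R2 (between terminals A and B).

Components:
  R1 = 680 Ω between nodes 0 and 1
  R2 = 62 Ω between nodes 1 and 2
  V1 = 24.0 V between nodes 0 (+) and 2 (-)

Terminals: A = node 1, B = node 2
R1 and R2 are in series across V1 (node 0 → node 1 → node 2), and the output A–B is taken across R2, so this is a voltage divider.
Series current: I = V1/(R1 + R2) = 24/(680 + 62) = 24/742 = 0.03235 A
V_R2 = I × R2 = V1 × R2/(R1 + R2) = 24 × 62/742 = 2.005 V

Final answer: 2.005 V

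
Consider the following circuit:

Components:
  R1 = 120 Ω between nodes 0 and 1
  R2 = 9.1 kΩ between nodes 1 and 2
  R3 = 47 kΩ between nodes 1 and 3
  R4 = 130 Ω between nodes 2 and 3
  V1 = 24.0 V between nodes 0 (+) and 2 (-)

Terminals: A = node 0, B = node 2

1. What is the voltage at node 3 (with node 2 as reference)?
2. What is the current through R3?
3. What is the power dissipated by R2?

Nodal analysis, taking node 2 as the 0 V reference.
Source V1 fixes V_0 = 24 V.
KCL at each unknown node (sum of currents leaving = 0; resistances in Ω):
  Node 1: (V_1 - 24)/120 + (V_1 - 0)/9100 + (V_1 - V_3)/47000 = 0
  Node 3: (V_3 - V_1)/47000 + (V_3 - 0)/130 = 0
Collecting terms (coefficients in siemens):
  0.008465·V_1 - 0.00002128·V_3 = 0.2
  0.007714·V_3 - 0.00002128·V_1 = 0
Determinant D = (0.008465)(0.007714) - (-0.00002128)(-0.00002128) = 0.00006529
V_1 = [(0.2)(0.007714) - (-0.00002128)(0)]/D = 23.63 V
V_3 = [(0.008465)(0) - (0.2)(-0.00002128)]/D = 0.06517 V
Part 1:
  Read off the nodal solution: V_3 = 0.06517 V
Part 2:
  I_R3 = (V_1 - V_3)/R3 = (23.63 - 0.06517)/47000 = 0.0005013 A
  Magnitude: I_R3 = 0.0005013 A
Part 3:
  I_R2 = (V_1 - V_2)/R2 = (23.63 - 0)/9100 = 0.002597 A
  P_R2 = I_R2² × R2 = (0.002597)² × 9100 = 0.06135 W

Final answers:
1. V_3 = 0.06517 V
2. I_R3 = 0.0005013 A
3. P_R2 = 0.06135 W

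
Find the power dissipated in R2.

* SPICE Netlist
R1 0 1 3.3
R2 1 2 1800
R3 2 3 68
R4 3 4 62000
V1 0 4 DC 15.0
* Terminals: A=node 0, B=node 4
Nodal analysis, taking node 4 as the 0 V reference.
Source V1 fixes V_0 = 15 V.
KCL at each unknown node (sum of currents leaving = 0; resistances in Ω):
  Node 1: (V_1 - 15)/3.3 + (V_1 - V_2)/1800 = 0
  Node 2: (V_2 - V_1)/1800 + (V_2 - V_3)/68 = 0
  Node 3: (V_3 - V_2)/68 + (V_3 - 0)/62000 = 0
Collecting terms (coefficients in siemens):
  0.3036·V_1 - 0.0005556·V_2 = 4.545
  0.01526·V_2 - 0.0005556·V_1 - 0.01471·V_3 = 0
  0.01472·V_3 - 0.01471·V_2 = 0
Solving these 3 simultaneous equations (Gaussian elimination) gives:
  V_1 = 15 V, V_2 = 14.58 V, V_3 = 14.56 V
I_R2 = (V_1 - V_2)/R2 = (15 - 14.58)/1800 = 0.0002348 A
P_R2 = I_R2² × R2 = (0.0002348)² × 1800 = 0.00009928 W

Final answer: 9.928e-05 W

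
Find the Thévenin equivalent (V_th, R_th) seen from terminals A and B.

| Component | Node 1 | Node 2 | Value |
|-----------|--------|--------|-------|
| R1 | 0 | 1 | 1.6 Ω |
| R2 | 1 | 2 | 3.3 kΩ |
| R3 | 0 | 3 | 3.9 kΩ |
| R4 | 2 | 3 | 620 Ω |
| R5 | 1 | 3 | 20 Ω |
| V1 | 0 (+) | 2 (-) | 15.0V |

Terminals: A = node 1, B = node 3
Step 1 — V_th is the open-circuit voltage V_A - V_B (nothing connected across the terminals).
Nodal analysis, taking node 2 as the 0 V reference.
Source V1 fixes V_0 = 15 V.
KCL at each unknown node (sum of currents leaving = 0; resistances in Ω):
  Node 1: (V_1 - 15)/1.6 + (V_1 - 0)/3300 + (V_1 - V_3)/20 = 0
  Node 3: (V_3 - 15)/3900 + (V_3 - 0)/620 + (V_3 - V_1)/20 = 0
Collecting terms (coefficients in siemens):
  0.6753·V_1 - 0.05·V_3 = 9.375
  0.05187·V_3 - 0.05·V_1 = 0.003846
Determinant D = (0.6753)(0.05187) - (-0.05)(-0.05) = 0.03253
V_1 = [(9.375)(0.05187) - (-0.05)(0.003846)]/D = 14.96 V
V_3 = [(0.6753)(0.003846) - (9.375)(-0.05)]/D = 14.49 V
V_th = V_1 - V_3 = 14.96 - 14.49 = 0.4648 V
Step 2 — R_th: zero the source — replace V1 by a short circuit (node 2 merges into node 0) — and find the resistance seen between A (node 1) and B (node 3).
Reduce the network between node 1 (A) and node 3 (B) by series/parallel combination:
  Rp1 = R1 ‖ R2 (parallel, both between nodes 0 and 1) = 1/(1/1.6 + 1/3300) = 1.599 Ω
  Rp2 = R3 ‖ R4 (parallel, both between nodes 0 and 3) = 1/(1/3900 + 1/620) = 535 Ω
  Rs1 = Rp1 + Rp2 (series, joined only at node 0) = 1.599 + 535 = 536.6 Ω
  Rp3 = R5 ‖ Rs1 (parallel, both between nodes 1 and 3) = 1/(1/20 + 1/536.6) = 19.28 Ω
R_th = 19.28 Ω

Final answer: V_th = 0.4648 V, R_th = 19.28 Ω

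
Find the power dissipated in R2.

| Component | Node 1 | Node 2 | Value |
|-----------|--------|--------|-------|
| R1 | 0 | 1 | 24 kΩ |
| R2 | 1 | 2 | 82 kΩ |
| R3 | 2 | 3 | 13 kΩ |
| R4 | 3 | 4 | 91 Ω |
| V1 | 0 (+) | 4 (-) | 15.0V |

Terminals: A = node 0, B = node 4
Nodal analysis, taking node 4 as the 0 V reference.
Source V1 fixes V_0 = 15 V.
KCL at each unknown node (sum of currents leaving = 0; resistances in Ω):
  Node 1: (V_1 - 15)/24000 + (V_1 - V_2)/82000 = 0
  Node 2: (V_2 - V_1)/82000 + (V_2 - V_3)/13000 = 0
  Node 3: (V_3 - V_2)/13000 + (V_3 - 0)/91 = 0
Collecting terms (coefficients in siemens):
  0.00005386·V_1 - 0.0000122·V_2 = 0.000625
  0.00008912·V_2 - 0.0000122·V_1 - 0.00007692·V_3 = 0
  0.01107·V_3 - 0.00007692·V_2 = 0
Solving these 3 simultaneous equations (Gaussian elimination) gives:
  V_1 = 11.98 V, V_2 = 1.649 V, V_3 = 0.01146 V
I_R2 = (V_1 - V_2)/R2 = (11.98 - 1.649)/82000 = 0.000126 A
P_R2 = I_R2² × R2 = (0.000126)² × 82000 = 0.001301 W

Final answer: 0.001301 W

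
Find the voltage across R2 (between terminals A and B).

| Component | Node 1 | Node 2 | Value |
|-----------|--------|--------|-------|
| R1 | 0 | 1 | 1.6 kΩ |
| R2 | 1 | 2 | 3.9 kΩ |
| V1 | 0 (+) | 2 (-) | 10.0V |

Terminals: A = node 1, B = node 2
R1 and R2 are in series across V1 (node 0 → node 1 → node 2), and the output A–B is taken across R2, so this is a voltage divider.
Series current: I = V1/(R1 + R2) = 10/(1600 + 3900) = 10/5500 = 0.001818 A
V_R2 = I × R2 = V1 × R2/(R1 + R2) = 10 × 3900/5500 = 7.091 V

Final answer: 7.091 V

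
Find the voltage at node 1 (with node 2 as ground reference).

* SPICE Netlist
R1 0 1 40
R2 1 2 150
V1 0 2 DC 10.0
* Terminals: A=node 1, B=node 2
Nodal analysis, taking node 2 as the 0 V reference.
Source V1 fixes V_0 = 10 V.
KCL at each unknown node (sum of currents leaving = 0; resistances in Ω):
  Node 1: (V_1 - 10)/40 + (V_1 - 0)/150 = 0
Collecting terms: 0.03167 × V_1 = 0.25  =>  V_1 = 7.895 V
The requested potential is V_1 = 7.895 V.

Final answer: V_1 = 7.895 V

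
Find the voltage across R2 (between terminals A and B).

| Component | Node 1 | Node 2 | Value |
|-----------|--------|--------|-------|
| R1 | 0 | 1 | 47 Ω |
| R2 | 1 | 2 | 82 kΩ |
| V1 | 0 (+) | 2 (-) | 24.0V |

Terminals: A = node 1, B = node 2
R1 and R2 are in series across V1 (node 0 → node 1 → node 2), and the output A–B is taken across R2, so this is a voltage divider.
Series current: I = V1/(R1 + R2) = 24/(47 + 82000) = 24/82050 = 0.0002925 A
V_R2 = I × R2 = V1 × R2/(R1 + R2) = 24 × 82000/82050 = 23.99 V

Final answer: 23.99 V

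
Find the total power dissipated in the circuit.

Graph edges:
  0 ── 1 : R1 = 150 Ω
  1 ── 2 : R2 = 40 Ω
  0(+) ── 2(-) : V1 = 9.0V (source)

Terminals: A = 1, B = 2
Nodal analysis, taking node 2 as the 0 V reference.
Source V1 fixes V_0 = 9 V.
KCL at each unknown node (sum of currents leaving = 0; resistances in Ω):
  Node 1: (V_1 - 9)/150 + (V_1 - 0)/40 = 0
Collecting terms: 0.03167 × V_1 = 0.06  =>  V_1 = 1.895 V
Power in each resistor, P = (ΔV)²/R:
  P_R1 = (9 - 1.895)²/150 = 0.3366 W
  P_R2 = (1.895 - 0)²/40 = 0.08975 W
P_total = P_R1 + P_R2 = 0.4263 W

Final answer: 0.4263 W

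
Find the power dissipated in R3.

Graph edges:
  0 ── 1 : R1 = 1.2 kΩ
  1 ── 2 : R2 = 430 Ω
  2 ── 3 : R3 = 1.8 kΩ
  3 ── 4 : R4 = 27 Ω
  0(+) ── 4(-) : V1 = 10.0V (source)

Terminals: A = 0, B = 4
Nodal analysis, taking node 4 as the 0 V reference.
Source V1 fixes V_0 = 10 V.
KCL at each unknown node (sum of currents leaving = 0; resistances in Ω):
  Node 1: (V_1 - 10)/1200 + (V_1 - V_2)/430 = 0
  Node 2: (V_2 - V_1)/430 + (V_2 - V_3)/1800 = 0
  Node 3: (V_3 - V_2)/1800 + (V_3 - 0)/27 = 0
Collecting terms (coefficients in siemens):
  0.003159·V_1 - 0.002326·V_2 = 0.008333
  0.002881·V_2 - 0.002326·V_1 - 0.0005556·V_3 = 0
  0.03759·V_3 - 0.0005556·V_2 = 0
Solving these 3 simultaneous equations (Gaussian elimination) gives:
  V_1 = 6.529 V, V_2 = 5.285 V, V_3 = 0.0781 V
I_R3 = (V_2 - V_3)/R3 = (5.285 - 0.0781)/1800 = 0.002893 A
P_R3 = I_R3² × R3 = (0.002893)² × 1800 = 0.01506 W

Final answer: 0.01506 W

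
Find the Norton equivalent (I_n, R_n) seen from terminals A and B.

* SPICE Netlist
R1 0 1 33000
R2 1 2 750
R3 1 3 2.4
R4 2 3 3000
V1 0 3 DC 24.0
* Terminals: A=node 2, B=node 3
Find the Thévenin equivalent first; then I_n = V_th/R_th and R_n = R_th.
Step 1 — V_th is the open-circuit voltage V_A - V_B (nothing connected across the terminals).
Nodal analysis, taking node 3 as the 0 V reference.
Source V1 fixes V_0 = 24 V.
KCL at each unknown node (sum of currents leaving = 0; resistances in Ω):
  Node 1: (V_1 - 24)/33000 + (V_1 - V_2)/750 + (V_1 - 0)/2.4 = 0
  Node 2: (V_2 - V_1)/750 + (V_2 - 0)/3000 = 0
Collecting terms (coefficients in siemens):
  0.418·V_1 - 0.001333·V_2 = 0.0007273
  0.001667·V_2 - 0.001333·V_1 = 0
Determinant D = (0.418)(0.001667) - (-0.001333)(-0.001333) = 0.0006949
V_1 = [(0.0007273)(0.001667) - (-0.001333)(0)]/D = 0.001744 V
V_2 = [(0.418)(0) - (0.0007273)(-0.001333)]/D = 0.001395 V
V_th = V_2 - V_3 = 0.001395 - 0 = 0.001395 V
Step 2 — R_th: zero the source — replace V1 by a short circuit (node 3 merges into node 0) — and find the resistance seen between A (node 2) and B (node 0).
Reduce the network between node 2 (A) and node 0 (B) by series/parallel combination:
  Rp1 = R1 ‖ R3 (parallel, both between nodes 0 and 1) = 1/(1/33000 + 1/2.4) = 2.4 Ω
  Rs1 = R2 + Rp1 (series, joined only at node 1) = 750 + 2.4 = 752.4 Ω
  Rp2 = R4 ‖ Rs1 (parallel, both between nodes 0 and 2) = 1/(1/3000 + 1/752.4) = 601.5 Ω
R_th = 601.5 Ω
I_n = V_th/R_th = 0.001395/601.5 = 0.00000232 A, and R_n = R_th = 601.5 Ω

Final answer: I_n = 2.32e-06 A, R_n = 601.5 Ω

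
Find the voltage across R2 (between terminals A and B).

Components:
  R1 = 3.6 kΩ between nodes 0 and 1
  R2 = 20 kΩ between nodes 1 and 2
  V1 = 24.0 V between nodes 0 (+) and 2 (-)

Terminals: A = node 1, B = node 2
R1 and R2 are in series across V1 (node 0 → node 1 → node 2), and the output A–B is taken across R2, so this is a voltage divider.
Series current: I = V1/(R1 + R2) = 24/(3600 + 20000) = 24/23600 = 0.001017 A
V_R2 = I × R2 = V1 × R2/(R1 + R2) = 24 × 20000/23600 = 20.34 V

Final answer: 20.34 V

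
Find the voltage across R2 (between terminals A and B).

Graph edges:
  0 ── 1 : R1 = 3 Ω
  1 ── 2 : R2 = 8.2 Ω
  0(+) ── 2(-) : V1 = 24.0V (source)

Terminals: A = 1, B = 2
R1 and R2 are in series across V1 (node 0 → node 1 → node 2), and the output A–B is taken across R2, so this is a voltage divider.
Series current: I = V1/(R1 + R2) = 24/(3 + 8.2) = 24/11.2 = 2.143 A
V_R2 = I × R2 = V1 × R2/(R1 + R2) = 24 × 8.2/11.2 = 17.57 V

Final answer: 17.57 V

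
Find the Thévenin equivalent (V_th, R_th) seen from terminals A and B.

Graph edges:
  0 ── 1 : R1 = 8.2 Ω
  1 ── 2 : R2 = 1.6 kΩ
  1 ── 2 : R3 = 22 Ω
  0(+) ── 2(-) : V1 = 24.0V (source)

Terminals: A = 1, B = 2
Step 1 — V_th is the open-circuit voltage V_A - V_B (nothing connected across the terminals).
Nodal analysis, taking node 2 as the 0 V reference.
Source V1 fixes V_0 = 24 V.
KCL at each unknown node (sum of currents leaving = 0; resistances in Ω):
  Node 1: (V_1 - 24)/8.2 + (V_1 - 0)/1600 + (V_1 - 0)/22 = 0
Collecting terms: 0.168 × V_1 = 2.927  =>  V_1 = 17.42 V
V_th = V_1 - V_2 = 17.42 - 0 = 17.42 V
Step 2 — R_th: zero the source — replace V1 by a short circuit (node 2 merges into node 0) — and find the resistance seen between A (node 1) and B (node 0).
Reduce the network between node 1 (A) and node 0 (B) by series/parallel combination:
  Rp1 = R1 ‖ R2 ‖ R3 (parallel, all between nodes 0 and 1) = 1/(1/8.2 + 1/1600 + 1/22) = 5.951 Ω
R_th = 5.951 Ω

Final answer: V_th = 17.42 V, R_th = 5.951 Ω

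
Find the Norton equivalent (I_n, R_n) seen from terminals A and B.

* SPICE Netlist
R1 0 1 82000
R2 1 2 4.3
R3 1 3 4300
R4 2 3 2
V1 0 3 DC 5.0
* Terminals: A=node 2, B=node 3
Find the Thévenin equivalent first; then I_n = V_th/R_th and R_n = R_th.
Step 1 — V_th is the open-circuit voltage V_A - V_B (nothing connected across the terminals).
Nodal analysis, taking node 3 as the 0 V reference.
Source V1 fixes V_0 = 5 V.
KCL at each unknown node (sum of currents leaving = 0; resistances in Ω):
  Node 1: (V_1 - 5)/82000 + (V_1 - V_2)/4.3 + (V_1 - 0)/4300 = 0
  Node 2: (V_2 - V_1)/4.3 + (V_2 - 0)/2 = 0
Collecting terms (coefficients in siemens):
  0.2328·V_1 - 0.2326·V_2 = 0.00006098
  0.7326·V_2 - 0.2326·V_1 = 0
Determinant D = (0.2328)(0.7326) - (-0.2326)(-0.2326) = 0.1165
V_1 = [(0.00006098)(0.7326) - (-0.2326)(0)]/D = 0.0003836 V
V_2 = [(0.2328)(0) - (0.00006098)(-0.2326)]/D = 0.0001218 V
V_th = V_2 - V_3 = 0.0001218 - 0 = 0.0001218 V
Step 2 — R_th: zero the source — replace V1 by a short circuit (node 3 merges into node 0) — and find the resistance seen between A (node 2) and B (node 0).
Reduce the network between node 2 (A) and node 0 (B) by series/parallel combination:
  Rp1 = R1 ‖ R3 (parallel, both between nodes 0 and 1) = 1/(1/82000 + 1/4300) = 4086 Ω
  Rs1 = R2 + Rp1 (series, joined only at node 1) = 4.3 + 4086 = 4090 Ω
  Rp2 = R4 ‖ Rs1 (parallel, both between nodes 0 and 2) = 1/(1/2 + 1/4090) = 1.999 Ω
R_th = 1.999 Ω
I_n = V_th/R_th = 0.0001218/1.999 = 0.00006091 A, and R_n = R_th = 1.999 Ω

Final answer: I_n = 6.091e-05 A, R_n = 1.999 Ω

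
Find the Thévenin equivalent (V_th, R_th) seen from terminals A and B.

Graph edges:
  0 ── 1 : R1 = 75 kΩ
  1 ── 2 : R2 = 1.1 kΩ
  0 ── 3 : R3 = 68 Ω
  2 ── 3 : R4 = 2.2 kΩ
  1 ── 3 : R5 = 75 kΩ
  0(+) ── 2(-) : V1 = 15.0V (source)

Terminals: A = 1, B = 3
Step 1 — V_th is the open-circuit voltage V_A - V_B (nothing connected across the terminals).
Nodal analysis, taking node 2 as the 0 V reference.
Source V1 fixes V_0 = 15 V.
KCL at each unknown node (sum of currents leaving = 0; resistances in Ω):
  Node 1: (V_1 - 15)/75000 + (V_1 - 0)/1100 + (V_1 - V_3)/75000 = 0
  Node 3: (V_3 - 15)/68 + (V_3 - 0)/2200 + (V_3 - V_1)/75000 = 0
Collecting terms (coefficients in siemens):
  0.0009358·V_1 - 0.00001333·V_3 = 0.0002
  0.01517·V_3 - 0.00001333·V_1 = 0.2206
Determinant D = (0.0009358)(0.01517) - (-0.00001333)(-0.00001333) = 0.0000142
V_1 = [(0.0002)(0.01517) - (-0.00001333)(0.2206)]/D = 0.4209 V
V_3 = [(0.0009358)(0.2206) - (0.0002)(-0.00001333)]/D = 14.54 V
V_th = V_1 - V_3 = 0.4209 - 14.54 = -14.12 V
Step 2 — R_th: zero the source — replace V1 by a short circuit (node 2 merges into node 0) — and find the resistance seen between A (node 1) and B (node 3).
Reduce the network between node 1 (A) and node 3 (B) by series/parallel combination:
  Rp1 = R1 ‖ R2 (parallel, both between nodes 0 and 1) = 1/(1/75000 + 1/1100) = 1084 Ω
  Rp2 = R3 ‖ R4 (parallel, both between nodes 0 and 3) = 1/(1/68 + 1/2200) = 65.96 Ω
  Rs1 = Rp1 + Rp2 (series, joined only at node 0) = 1084 + 65.96 = 1150 Ω
  Rp3 = R5 ‖ Rs1 (parallel, both between nodes 1 and 3) = 1/(1/75000 + 1/1150) = 1133 Ω
R_th = 1.133 kΩ

Final answer: V_th = -14.12 V, R_th = 1.133 kΩ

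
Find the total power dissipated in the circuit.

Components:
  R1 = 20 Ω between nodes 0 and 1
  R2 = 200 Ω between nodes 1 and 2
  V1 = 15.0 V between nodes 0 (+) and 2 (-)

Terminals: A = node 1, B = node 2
Nodal analysis, taking node 2 as the 0 V reference.
Source V1 fixes V_0 = 15 V.
KCL at each unknown node (sum of currents leaving = 0; resistances in Ω):
  Node 1: (V_1 - 15)/20 + (V_1 - 0)/200 = 0
Collecting terms: 0.055 × V_1 = 0.75  =>  V_1 = 13.64 V
Power in each resistor, P = (ΔV)²/R:
  P_R1 = (15 - 13.64)²/20 = 0.09298 W
  P_R2 = (13.64 - 0)²/200 = 0.9298 W
P_total = P_R1 + P_R2 = 1.023 W

Final answer: 1.023 W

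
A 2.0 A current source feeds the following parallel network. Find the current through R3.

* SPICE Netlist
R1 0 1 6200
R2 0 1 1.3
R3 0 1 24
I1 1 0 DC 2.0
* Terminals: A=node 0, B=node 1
All resistors sit directly between nodes 0 and 1, so they are in parallel and share one voltage V; the full source current 2 A splits among them.
1/R_par = 1/6200 + 1/1.3 + 1/24 = 0.8111 S  =>  R_par = 1.233 Ω
V = I × R_par = 2 × 1.233 = 2.466 V
I_R3 = V/R3 = 2.466/24 = 0.1027 A

Final answer: 0.1027 A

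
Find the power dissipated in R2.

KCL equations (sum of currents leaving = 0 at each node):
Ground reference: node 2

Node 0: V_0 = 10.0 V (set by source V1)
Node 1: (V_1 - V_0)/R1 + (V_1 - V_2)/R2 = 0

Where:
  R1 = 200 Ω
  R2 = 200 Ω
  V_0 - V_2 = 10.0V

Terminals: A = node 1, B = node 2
Nodal analysis, taking node 2 as the 0 V reference.
Source V1 fixes V_0 = 10 V.
KCL at each unknown node (sum of currents leaving = 0; resistances in Ω):
  Node 1: (V_1 - 10)/200 + (V_1 - 0)/200 = 0
Collecting terms: 0.01 × V_1 = 0.05  =>  V_1 = 5 V
I_R2 = (V_1 - V_2)/R2 = (5 - 0)/200 = 0.025 A
P_R2 = I_R2² × R2 = (0.025)² × 200 = 0.125 W

Final answer: 0.125 W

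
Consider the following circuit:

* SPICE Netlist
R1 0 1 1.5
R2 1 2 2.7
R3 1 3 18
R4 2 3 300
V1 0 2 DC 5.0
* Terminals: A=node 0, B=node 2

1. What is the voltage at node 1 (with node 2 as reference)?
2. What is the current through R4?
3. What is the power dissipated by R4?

Nodal analysis, taking node 2 as the 0 V reference.
Source V1 fixes V_0 = 5 V.
KCL at each unknown node (sum of currents leaving = 0; resistances in Ω):
  Node 1: (V_1 - 5)/1.5 + (V_1 - 0)/2.7 + (V_1 - V_3)/18 = 0
  Node 3: (V_3 - V_1)/18 + (V_3 - 0)/300 = 0
Collecting terms (coefficients in siemens):
  1.093·V_1 - 0.05556·V_3 = 3.333
  0.05889·V_3 - 0.05556·V_1 = 0
Determinant D = (1.093)(0.05889) - (-0.05556)(-0.05556) = 0.06126
V_1 = [(3.333)(0.05889) - (-0.05556)(0)]/D = 3.205 V
V_3 = [(1.093)(0) - (3.333)(-0.05556)]/D = 3.023 V
Part 1:
  Read off the nodal solution: V_1 = 3.205 V
Part 2:
  I_R4 = (V_2 - V_3)/R4 = (0 - 3.023)/300 = -0.01008 A
  Magnitude: I_R4 = 0.01008 A
Part 3:
  I_R4 = (V_2 - V_3)/R4 = (0 - 3.023)/300 = -0.01008 A
  P_R4 = I_R4² × R4 = (-0.01008)² × 300 = 0.03047 W

Final answers:
1. V_1 = 3.205 V
2. I_R4 = 0.01008 A
3. P_R4 = 0.03047 W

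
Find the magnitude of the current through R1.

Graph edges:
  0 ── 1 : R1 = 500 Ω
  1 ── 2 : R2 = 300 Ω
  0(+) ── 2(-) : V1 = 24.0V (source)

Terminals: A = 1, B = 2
Nodal analysis, taking node 2 as the 0 V reference.
Source V1 fixes V_0 = 24 V.
KCL at each unknown node (sum of currents leaving = 0; resistances in Ω):
  Node 1: (V_1 - 24)/500 + (V_1 - 0)/300 = 0
Collecting terms: 0.005333 × V_1 = 0.048  =>  V_1 = 9 V
I_R1 = (V_0 - V_1)/R1 = (24 - 9)/500 = 0.03 A
|I_R1| = 0.03 A

Final answer: |I_R1| = 0.03 A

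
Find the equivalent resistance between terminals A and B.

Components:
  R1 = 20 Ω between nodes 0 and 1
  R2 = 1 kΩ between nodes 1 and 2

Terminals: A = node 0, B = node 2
Reduce the network between node 0 (A) and node 2 (B) by series/parallel combination:
  Rs1 = R1 + R2 (series, joined only at node 1) = 20 + 1000 = 1020 Ω
R_eq = 1.02 kΩ

Final answer: 1.02 kΩ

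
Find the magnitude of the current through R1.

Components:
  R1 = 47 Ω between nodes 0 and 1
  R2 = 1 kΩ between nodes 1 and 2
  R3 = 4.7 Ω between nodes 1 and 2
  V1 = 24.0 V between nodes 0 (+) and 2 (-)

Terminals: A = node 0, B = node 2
Nodal analysis, taking node 2 as the 0 V reference.
Source V1 fixes V_0 = 24 V.
KCL at each unknown node (sum of currents leaving = 0; resistances in Ω):
  Node 1: (V_1 - 24)/47 + (V_1 - 0)/1000 + (V_1 - 0)/4.7 = 0
Collecting terms: 0.235 × V_1 = 0.5106  =>  V_1 = 2.173 V
I_R1 = (V_0 - V_1)/R1 = (24 - 2.173)/47 = 0.4644 A
|I_R1| = 0.4644 A

Final answer: |I_R1| = 0.4644 A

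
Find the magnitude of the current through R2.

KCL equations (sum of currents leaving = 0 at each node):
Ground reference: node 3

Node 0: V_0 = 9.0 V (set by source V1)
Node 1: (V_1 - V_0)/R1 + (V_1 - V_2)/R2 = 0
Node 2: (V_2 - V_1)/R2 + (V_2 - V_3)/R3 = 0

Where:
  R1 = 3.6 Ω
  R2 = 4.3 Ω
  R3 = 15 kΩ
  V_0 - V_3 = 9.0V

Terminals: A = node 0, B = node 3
Nodal analysis, taking node 3 as the 0 V reference.
Source V1 fixes V_0 = 9 V.
KCL at each unknown node (sum of currents leaving = 0; resistances in Ω):
  Node 1: (V_1 - 9)/3.6 + (V_1 - V_2)/4.3 = 0
  Node 2: (V_2 - V_1)/4.3 + (V_2 - 0)/15000 = 0
Collecting terms (coefficients in siemens):
  0.5103·V_1 - 0.2326·V_2 = 2.5
  0.2326·V_2 - 0.2326·V_1 = 0
Determinant D = (0.5103)(0.2326) - (-0.2326)(-0.2326) = 0.06463
V_1 = [(2.5)(0.2326) - (-0.2326)(0)]/D = 8.998 V
V_2 = [(0.5103)(0) - (2.5)(-0.2326)]/D = 8.995 V
I_R2 = (V_1 - V_2)/R2 = (8.998 - 8.995)/4.3 = 0.0005997 A
|I_R2| = 0.0005997 A

Final answer: |I_R2| = 0.0005997 A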